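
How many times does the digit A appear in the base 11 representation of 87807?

2

87807 in base 11 is 5AA75.
The digit A appears 2 times.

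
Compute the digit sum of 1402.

7

1+4+0+2 = 7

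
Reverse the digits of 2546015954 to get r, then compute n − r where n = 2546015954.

-2049090498

Reverse of 2546015954 is 4595106452.
2546015954 − 4595106452 = -2049090498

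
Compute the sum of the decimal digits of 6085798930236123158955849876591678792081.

6+0+8+5+7+9+8+9+3+0+2+3+6+1+2+3+1+5+8+9+5+5+8+4+9+8+7+6+5+9+1+6+7+8+7+9+2+0+8+1 = 210

210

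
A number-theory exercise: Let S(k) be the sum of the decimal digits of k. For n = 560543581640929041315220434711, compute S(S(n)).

6

First digit sum: 105.
1+0+5 = 6.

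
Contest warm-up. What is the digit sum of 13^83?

457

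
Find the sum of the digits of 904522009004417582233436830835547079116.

150

9+0+4+5+2+2+0+0+9+0+0+4+4+1+7+5+8+2+2+3+3+4+3+6+8+3+0+8+3+5+5+4+7+0+7+9+1+1+6 = 150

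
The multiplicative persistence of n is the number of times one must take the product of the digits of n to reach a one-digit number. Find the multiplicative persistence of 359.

359 → 135 → 15 → 5 (3 steps)

3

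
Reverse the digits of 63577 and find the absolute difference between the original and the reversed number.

13959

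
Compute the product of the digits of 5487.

1120

5×4×8×7 = 1120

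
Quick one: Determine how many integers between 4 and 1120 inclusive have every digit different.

791

The integers in [4, 1120] that have every digit different: 4, 5, 6, 7, 8, 9, …, 1097, 1098.
791 qualify.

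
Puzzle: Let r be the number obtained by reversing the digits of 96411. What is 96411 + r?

107880

Reverse of 96411 is 11469.
96411 + 11469 = 107880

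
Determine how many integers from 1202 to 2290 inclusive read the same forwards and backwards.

The integers in [1202, 2290] that read the same forwards and backwards: 1221, 1331, 1441, 1551, 1661, 1771, …, 2112, 2222.
11 qualify.

11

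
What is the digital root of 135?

1+3+5 = 9

9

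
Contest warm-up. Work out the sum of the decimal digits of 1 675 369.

37

1+6+7+5+3+6+9 = 37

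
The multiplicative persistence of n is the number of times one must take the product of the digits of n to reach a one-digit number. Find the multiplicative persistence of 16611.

16611 → 36 → 18 → 8 (3 steps)

3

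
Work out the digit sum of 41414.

4+1+4+1+4 = 14

14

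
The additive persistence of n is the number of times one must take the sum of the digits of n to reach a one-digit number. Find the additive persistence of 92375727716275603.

3

92375727716275603 → 79 → 16 → 7 (3 steps)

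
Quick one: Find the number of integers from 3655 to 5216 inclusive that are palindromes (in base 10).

16

The integers in [3655, 5216] that are palindromes (in base 10): 3663, 3773, 3883, 3993, 4004, 4114, …, 5005, 5115.
16 qualify.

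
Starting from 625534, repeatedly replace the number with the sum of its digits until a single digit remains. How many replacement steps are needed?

2

625534 → 25 → 7 (2 steps)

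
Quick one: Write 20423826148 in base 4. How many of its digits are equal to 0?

20423826148 in base 4 is 103001112231223210.
The digit 0 appears 4 times.

4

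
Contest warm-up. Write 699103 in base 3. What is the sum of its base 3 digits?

699103 in base 3 is 1022111222201.
Digit sum: 1+0+2+2+1+1+1+2+2+2+2+0+1 = 17.

17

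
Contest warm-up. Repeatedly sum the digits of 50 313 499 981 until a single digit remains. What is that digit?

7

5+0+3+1+3+4+9+9+9+8+1 = 52
5+2 = 7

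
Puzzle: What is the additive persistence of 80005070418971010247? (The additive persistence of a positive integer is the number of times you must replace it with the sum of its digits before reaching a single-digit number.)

3

80005070418971010247 → 64 → 10 → 1 (3 steps)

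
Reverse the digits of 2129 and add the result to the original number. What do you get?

11341

Reverse of 2129 is 9212.
2129 + 9212 = 11341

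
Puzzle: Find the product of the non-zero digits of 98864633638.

107495424

9×8×8×6×4×6×3×3×6×3×8 = 107495424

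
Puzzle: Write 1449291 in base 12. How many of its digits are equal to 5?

1

1449291 in base 12 is 59A863.
The digit 5 appears 1 time.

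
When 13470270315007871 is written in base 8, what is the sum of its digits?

85

13470270315007871 in base 8 is 576662166511707577.
Digit sum: 5+7+6+6+6+2+1+6+6+5+1+1+7+0+7+5+7+7 = 85.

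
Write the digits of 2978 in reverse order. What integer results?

Reversing 2978 gives 8792.

8792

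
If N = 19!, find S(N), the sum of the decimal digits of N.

19! = 121645100408832000
Sum of its 18 digits: 45.

45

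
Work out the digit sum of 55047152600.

5+5+0+4+7+1+5+2+6+0+0 = 35

35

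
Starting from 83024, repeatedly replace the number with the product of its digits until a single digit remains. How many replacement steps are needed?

1

83024 → 0 (1 step)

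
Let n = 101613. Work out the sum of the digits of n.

12

1+0+1+6+1+3 = 12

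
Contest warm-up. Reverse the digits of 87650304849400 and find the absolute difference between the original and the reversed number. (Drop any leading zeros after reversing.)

87155464543722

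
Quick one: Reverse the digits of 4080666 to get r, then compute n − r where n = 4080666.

-2580138

Reverse of 4080666 is 6660804.
4080666 − 6660804 = -2580138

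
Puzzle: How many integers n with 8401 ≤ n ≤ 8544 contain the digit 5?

64

The integers in [8401, 8544] that contain the digit 5: 8405, 8415, 8425, 8435, 8445, 8450, …, 8543, 8544.
64 qualify.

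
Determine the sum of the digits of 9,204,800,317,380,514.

55

9+2+0+4+8+0+0+3+1+7+3+8+0+5+1+4 = 55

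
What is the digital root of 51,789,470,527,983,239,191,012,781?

2

5+1+7+8+9+4+7+0+5+2+7+9+8+3+2+3+9+1+9+1+0+1+2+7+8+1 = 119
1+1+9 = 11
1+1 = 2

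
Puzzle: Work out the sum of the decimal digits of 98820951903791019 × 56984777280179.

126

98820951903791019 × 56984777280179 = 5631289934852812155770026912401
Sum of its 31 digits: 126.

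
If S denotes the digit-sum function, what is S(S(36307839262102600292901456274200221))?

8

First digit sum: 116.
1+1+6 = 8.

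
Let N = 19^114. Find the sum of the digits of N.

19^114 = 59966749513267825724908973980095118760861324233369594776004538342373439980068510542630407345872422176916353536468350271285969351953224368420622121
Sum of its 146 digits: 649.

649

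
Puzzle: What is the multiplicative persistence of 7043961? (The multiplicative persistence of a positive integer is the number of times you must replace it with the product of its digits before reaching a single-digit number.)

1

7043961 → 0 (1 step)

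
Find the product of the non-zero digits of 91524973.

9×1×5×2×4×9×7×3 = 68040

68040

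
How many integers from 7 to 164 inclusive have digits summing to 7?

The integers in [7, 164] that have digits summing to 7: 7, 16, 25, 34, 43, 52, …, 151, 160.
15 qualify.

15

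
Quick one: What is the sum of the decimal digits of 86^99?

86^99 = 327602097054153532522254514851864886153582906089432684513659791925428717943926273696289362748481077055860233048952970830841120739001659069265136310007423455804511005051711628145075365416534016
Sum of its 192 digits: 800.

800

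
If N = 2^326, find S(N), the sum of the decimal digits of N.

445

2^326 = 136703170298938245273281389194851335334573089430825777276610662900622062449960995201469573563940864
Sum of its 99 digits: 445.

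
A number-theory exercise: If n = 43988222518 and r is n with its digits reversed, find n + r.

Reverse of 43988222518 is 81522288934.
43988222518 + 81522288934 = 125510511452

125510511452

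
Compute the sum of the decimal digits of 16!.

16! = 20922789888000
Sum of its 14 digits: 63.

63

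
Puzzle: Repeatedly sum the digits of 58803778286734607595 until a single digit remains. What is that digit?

9

5+8+8+0+3+7+7+8+2+8+6+7+3+4+6+0+7+5+9+5 = 108
1+0+8 = 9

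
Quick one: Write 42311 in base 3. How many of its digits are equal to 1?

42311 in base 3 is 2011001002.
The digit 1 appears 3 times.

3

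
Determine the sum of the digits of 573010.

5+7+3+0+1+0 = 16

16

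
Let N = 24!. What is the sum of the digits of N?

81

24! = 620448401733239439360000
Sum of its 24 digits: 81.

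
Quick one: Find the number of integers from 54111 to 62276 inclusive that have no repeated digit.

2388

The integers in [54111, 62276] that have no repeated digit: 54120, 54123, 54126, 54127, 54128, 54129, …, 62197, 62198.
2388 qualify.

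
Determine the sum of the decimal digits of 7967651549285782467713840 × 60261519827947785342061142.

7967651549285782467713840 × 60261519827947785342061142 = 480142791819464071216410369865231877114174239605280
Sum of its 51 digits: 208.

208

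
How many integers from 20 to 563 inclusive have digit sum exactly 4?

The integers in [20, 563] that have digit sum exactly 4: 22, 31, 40, 103, 112, 121, …, 310, 400.
13 qualify.

13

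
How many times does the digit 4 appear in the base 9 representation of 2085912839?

2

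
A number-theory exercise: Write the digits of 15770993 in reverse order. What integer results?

Reversing 15770993 gives 39907751.

39907751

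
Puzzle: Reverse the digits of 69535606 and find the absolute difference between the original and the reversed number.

8882010

Reverse of 69535606 is 60653596.
|69535606 − 60653596| = 8882010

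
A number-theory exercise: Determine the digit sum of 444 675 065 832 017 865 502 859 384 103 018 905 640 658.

4+4+4+6+7+5+0+6+5+8+3+2+0+1+7+8+6+5+5+0+2+8+5+9+3+8+4+1+0+3+0+1+8+9+0+5+6+4+0+6+5+8 = 181

181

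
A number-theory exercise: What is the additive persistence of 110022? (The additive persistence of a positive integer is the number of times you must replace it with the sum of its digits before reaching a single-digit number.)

1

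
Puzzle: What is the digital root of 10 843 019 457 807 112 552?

1+0+8+4+3+0+1+9+4+5+7+8+0+7+1+1+2+5+5+2 = 73
7+3 = 10
1+0 = 1

1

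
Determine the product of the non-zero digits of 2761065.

2×7×6×1×6×5 = 2520

2520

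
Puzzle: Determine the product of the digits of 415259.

1800

4×1×5×2×5×9 = 1800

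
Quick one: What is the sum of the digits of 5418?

5+4+1+8 = 18

18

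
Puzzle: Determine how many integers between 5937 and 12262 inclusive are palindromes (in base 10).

The integers in [5937, 12262] that are palindromes (in base 10): 5995, 6006, 6116, 6226, 6336, 6446, …, 12121, 12221.
64 qualify.

64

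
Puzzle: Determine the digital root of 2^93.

The digital root of n equals n mod 9 (or 9 when 9 | n), so we need 2^93 mod 9.
2^93 ≡ 8 (mod 9), so the digital root is 8.

8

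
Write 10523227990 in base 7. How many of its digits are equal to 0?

10523227990 in base 7 is 521526650662.
The digit 0 appears 1 time.

1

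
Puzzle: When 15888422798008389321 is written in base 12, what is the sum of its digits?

15888422798008389321 in base 12 is 71B2B44262935B5A89.
Digit sum: 7+1+11+2+11+4+4+2+6+2+9+3+5+11+5+10+8+9 = 110.

110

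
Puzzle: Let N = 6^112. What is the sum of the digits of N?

333

6^112 = 1422132439414788843138790081612781183811912460851026370100108119569907426770445020430336
Sum of its 88 digits: 333.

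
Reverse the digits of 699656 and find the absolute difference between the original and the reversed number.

42660

Reverse of 699656 is 656996.
|699656 − 656996| = 42660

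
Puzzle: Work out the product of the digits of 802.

0

8×0×2 = 0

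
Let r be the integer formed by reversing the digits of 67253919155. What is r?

55191935276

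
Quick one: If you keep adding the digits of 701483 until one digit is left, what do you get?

7+0+1+4+8+3 = 23
2+3 = 5

5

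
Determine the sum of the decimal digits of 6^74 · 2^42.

324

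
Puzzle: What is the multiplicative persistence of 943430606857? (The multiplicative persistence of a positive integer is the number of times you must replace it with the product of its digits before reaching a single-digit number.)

1

943430606857 → 0 (1 step)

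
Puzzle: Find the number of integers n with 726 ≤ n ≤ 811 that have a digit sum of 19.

7

The integers in [726, 811] that have a digit sum of 19: 739, 748, 757, 766, 775, 784, 793.
7 qualify.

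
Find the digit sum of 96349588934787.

9+6+3+4+9+5+8+8+9+3+4+7+8+7 = 90

90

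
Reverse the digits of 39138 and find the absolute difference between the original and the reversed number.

Reverse of 39138 is 83193.
|39138 − 83193| = 44055

44055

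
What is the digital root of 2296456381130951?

2+2+9+6+4+5+6+3+8+1+1+3+0+9+5+1 = 65
6+5 = 11
1+1 = 2

2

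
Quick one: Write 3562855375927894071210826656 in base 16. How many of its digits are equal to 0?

2

3562855375927894071210826656 in base 16 is B831FF8F10EEE24BD925BA0.
The digit 0 appears 2 times.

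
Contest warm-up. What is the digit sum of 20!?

54

20! = 2432902008176640000
Sum of its 19 digits: 54.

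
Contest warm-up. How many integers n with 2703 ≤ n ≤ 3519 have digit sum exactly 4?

The integers in [2703, 3519] that have digit sum exactly 4: 3001, 3010, 3100.
3 qualify.

3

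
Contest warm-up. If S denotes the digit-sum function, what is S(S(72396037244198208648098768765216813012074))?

13

First digit sum: 184.
1+8+4 = 13.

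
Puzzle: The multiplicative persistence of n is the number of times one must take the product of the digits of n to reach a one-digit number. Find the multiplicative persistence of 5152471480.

5152471480 → 0 (1 step)

1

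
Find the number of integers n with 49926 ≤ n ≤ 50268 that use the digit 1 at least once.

142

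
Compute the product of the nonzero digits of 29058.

720

2×9×5×8 = 720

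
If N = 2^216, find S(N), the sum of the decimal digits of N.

2^216 = 105312291668557186697918027683670432318895095400549111254310977536
Sum of its 66 digits: 289.

289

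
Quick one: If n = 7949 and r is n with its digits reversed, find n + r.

17446

Reverse of 7949 is 9497.
7949 + 9497 = 17446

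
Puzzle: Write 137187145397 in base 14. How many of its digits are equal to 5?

2

137187145397 in base 14 is 68D5C1D541.
The digit 5 appears 2 times.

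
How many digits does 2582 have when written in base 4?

6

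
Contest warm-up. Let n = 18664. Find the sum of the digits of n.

25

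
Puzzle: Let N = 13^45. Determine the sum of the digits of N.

190

13^45 = 134106816713249934153658112422086110743809315028093
Sum of its 51 digits: 190.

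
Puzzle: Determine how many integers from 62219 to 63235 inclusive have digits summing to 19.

73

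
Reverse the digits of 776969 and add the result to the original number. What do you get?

Reverse of 776969 is 969677.
776969 + 969677 = 1746646

1746646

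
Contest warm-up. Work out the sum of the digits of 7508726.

7+5+0+8+7+2+6 = 35

35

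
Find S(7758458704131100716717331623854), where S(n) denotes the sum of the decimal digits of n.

125

7+7+5+8+4+5+8+7+0+4+1+3+1+1+0+0+7+1+6+7+1+7+3+3+1+6+2+3+8+5+4 = 125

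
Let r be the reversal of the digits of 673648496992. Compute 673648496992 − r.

Reverse of 673648496992 is 299694846376.
673648496992 − 299694846376 = 373953650616

373953650616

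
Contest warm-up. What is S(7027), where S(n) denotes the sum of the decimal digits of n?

16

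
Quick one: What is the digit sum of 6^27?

99

6^27 = 1023490369077469249536
Sum of its 22 digits: 99.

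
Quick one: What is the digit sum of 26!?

81

26! = 403291461126605635584000000
Sum of its 27 digits: 81.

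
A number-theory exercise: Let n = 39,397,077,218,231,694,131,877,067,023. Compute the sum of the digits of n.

3+9+3+9+7+0+7+7+2+1+8+2+3+1+6+9+4+1+3+1+8+7+7+0+6+7+0+2+3 = 126

126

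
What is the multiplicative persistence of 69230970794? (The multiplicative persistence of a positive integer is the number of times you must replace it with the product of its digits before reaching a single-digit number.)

69230970794 → 0 (1 step)

1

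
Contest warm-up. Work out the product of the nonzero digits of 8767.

2352

8×7×6×7 = 2352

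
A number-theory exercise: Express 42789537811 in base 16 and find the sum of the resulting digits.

61

42789537811 in base 16 is 9F6748813.
Digit sum: 9+15+6+7+4+8+8+1+3 = 61.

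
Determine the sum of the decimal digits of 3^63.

3^63 = 1144561273430837494885949696427
Sum of its 31 digits: 153.

153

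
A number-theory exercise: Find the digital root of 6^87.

9

The digital root of n equals n mod 9 (or 9 when 9 | n), so we need 6^87 mod 9.
6^87 ≡ 0 (mod 9), so the digital root is 9.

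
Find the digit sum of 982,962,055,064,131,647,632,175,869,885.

146

9+8+2+9+6+2+0+5+5+0+6+4+1+3+1+6+4+7+6+3+2+1+7+5+8+6+9+8+8+5 = 146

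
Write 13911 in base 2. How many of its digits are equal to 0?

13911 in base 2 is 11011001010111.
The digit 0 appears 5 times.

5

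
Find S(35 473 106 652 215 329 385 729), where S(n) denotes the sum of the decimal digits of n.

3+5+4+7+3+1+0+6+6+5+2+2+1+5+3+2+9+3+8+5+7+2+9 = 98

98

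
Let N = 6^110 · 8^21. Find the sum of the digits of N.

477

6^110 · 8^21 = 364357127066734222934302613504578563864186673739259038267475782881923762943776906275431047815055915614208
Sum of its 105 digits: 477.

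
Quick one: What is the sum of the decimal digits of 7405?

7+4+0+5 = 16

16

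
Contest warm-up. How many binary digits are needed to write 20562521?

20562521 in base 2 is 1001110011100001001011001, which has 25 digits.

25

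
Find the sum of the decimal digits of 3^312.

3^312 = 72749744522375265125206295317964396725533432866824952575839903695438498229007286764085775359585486700313225701595838552106856020213734128131130137441
Sum of its 149 digits: 657.

657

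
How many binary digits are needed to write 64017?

64017 in base 2 is 1111101000010001, which has 16 digits.

16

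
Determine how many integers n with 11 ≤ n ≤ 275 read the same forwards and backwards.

The integers in [11, 275] that read the same forwards and backwards: 11, 22, 33, 44, 55, 66, …, 262, 272.
27 qualify.

27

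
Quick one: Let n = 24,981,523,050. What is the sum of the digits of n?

2+4+9+8+1+5+2+3+0+5+0 = 39

39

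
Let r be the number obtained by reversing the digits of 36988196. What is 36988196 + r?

106177159

Reverse of 36988196 is 69188963.
36988196 + 69188963 = 106177159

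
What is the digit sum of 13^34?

193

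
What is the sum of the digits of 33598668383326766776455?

126

3+3+5+9+8+6+6+8+3+8+3+3+2+6+7+6+6+7+7+6+4+5+5 = 126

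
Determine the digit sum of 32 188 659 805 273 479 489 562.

3+2+1+8+8+6+5+9+8+0+5+2+7+3+4+7+9+4+8+9+5+6+2 = 121

121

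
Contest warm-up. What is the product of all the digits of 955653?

20250

9×5×5×6×5×3 = 20250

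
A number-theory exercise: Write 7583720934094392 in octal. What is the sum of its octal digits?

7583720934094392 in base 8 is 327425524026433070.
Digit sum: 3+2+7+4+2+5+5+2+4+0+2+6+4+3+3+0+7+0 = 59.

59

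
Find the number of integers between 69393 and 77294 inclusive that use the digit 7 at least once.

7491

The integers in [69393, 77294] that use the digit 7 at least once: 69397, 69407, 69417, 69427, 69437, 69447, …, 77293, 77294.
7491 qualify.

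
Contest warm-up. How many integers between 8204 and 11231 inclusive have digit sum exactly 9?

64

The integers in [8204, 11231] that have digit sum exactly 9: 9000, 10008, 10017, 10026, 10035, 10044, …, 11214, 11223.
64 qualify.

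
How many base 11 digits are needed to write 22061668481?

10

22061668481 in base 11 is 93A1267076, which has 10 digits.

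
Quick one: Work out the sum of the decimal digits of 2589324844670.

62

2+5+8+9+3+2+4+8+4+4+6+7+0 = 62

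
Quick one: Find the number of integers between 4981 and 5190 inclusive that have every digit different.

The integers in [4981, 5190] that have every digit different: 4981, 4982, 4983, 4985, 4986, 4987, …, 5189, 5190.
112 qualify.

112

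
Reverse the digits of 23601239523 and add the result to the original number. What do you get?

56194450155

Reverse of 23601239523 is 32593210632.
23601239523 + 32593210632 = 56194450155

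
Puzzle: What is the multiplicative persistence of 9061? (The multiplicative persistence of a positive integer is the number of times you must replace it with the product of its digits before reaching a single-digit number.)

1

9061 → 0 (1 step)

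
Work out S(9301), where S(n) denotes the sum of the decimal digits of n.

9+3+0+1 = 13

13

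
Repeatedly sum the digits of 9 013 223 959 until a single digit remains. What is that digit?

9+0+1+3+2+2+3+9+5+9 = 43
4+3 = 7

7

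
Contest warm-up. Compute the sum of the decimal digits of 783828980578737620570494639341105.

7+8+3+8+2+8+9+8+0+5+7+8+7+3+7+6+2+0+5+7+0+4+9+4+6+3+9+3+4+1+1+0+5 = 159

159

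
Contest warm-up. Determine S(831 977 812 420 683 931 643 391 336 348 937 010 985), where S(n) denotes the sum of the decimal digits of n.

8+3+1+9+7+7+8+1+2+4+2+0+6+8+3+9+3+1+6+4+3+3+9+1+3+3+6+3+4+8+9+3+7+0+1+0+9+8+5 = 177

177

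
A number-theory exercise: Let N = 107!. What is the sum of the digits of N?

594

107! = 12265202031961379393517517010387338887131568154382945052653251412013535324922144249034658613287059061933743916719318560380966506520420000368175349760000000000000000000000000
Sum of its 173 digits: 594.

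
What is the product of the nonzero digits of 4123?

4×1×2×3 = 24

24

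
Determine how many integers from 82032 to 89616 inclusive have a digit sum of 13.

16

The integers in [82032, 89616] that have a digit sum of 13: 82102, 82111, 82120, 82201, 82210, 82300, …, 84100, 85000.
16 qualify.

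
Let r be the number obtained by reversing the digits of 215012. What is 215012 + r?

425524

Reverse of 215012 is 210512.
215012 + 210512 = 425524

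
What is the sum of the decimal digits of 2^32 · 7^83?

385

2^32 · 7^83 = 59716890060615706584757707096256494949856469840476142088613446437013971458326528
Sum of its 80 digits: 385.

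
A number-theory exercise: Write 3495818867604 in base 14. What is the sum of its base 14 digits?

76

3495818867604 in base 14 is C12ACAD5B00.
Digit sum: 12+1+2+10+12+10+13+5+11+0+0 = 76.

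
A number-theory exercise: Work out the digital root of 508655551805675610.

5+0+8+6+5+5+5+5+1+8+0+5+6+7+5+6+1+0 = 78
7+8 = 15
1+5 = 6

6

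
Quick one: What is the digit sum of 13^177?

13^177 = 147222218654879229226779261692351154302126873105911362488747123111058844400870928261941105333360422613311159174556016363190447913614122173297063195222815590805091998447210274489462733779916167901133
Sum of its 198 digits: 802.

802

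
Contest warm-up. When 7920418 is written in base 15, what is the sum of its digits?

58

7920418 in base 15 is A66BCD.
Digit sum: 10+6+6+11+12+13 = 58.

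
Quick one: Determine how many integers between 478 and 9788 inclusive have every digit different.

The integers in [478, 9788] that have every digit different: 478, 479, 480, 481, 482, 483, …, 9785, 9786.
4858 qualify.

4858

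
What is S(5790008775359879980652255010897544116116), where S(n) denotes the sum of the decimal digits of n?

185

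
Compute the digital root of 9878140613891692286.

8

9+8+7+8+1+4+0+6+1+3+8+9+1+6+9+2+2+8+6 = 98
9+8 = 17
1+7 = 8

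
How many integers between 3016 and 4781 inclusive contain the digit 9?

411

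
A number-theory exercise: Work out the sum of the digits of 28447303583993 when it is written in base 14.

86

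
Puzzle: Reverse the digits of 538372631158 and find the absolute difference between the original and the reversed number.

Reverse of 538372631158 is 851136273835.
|538372631158 − 851136273835| = 312763642677

312763642677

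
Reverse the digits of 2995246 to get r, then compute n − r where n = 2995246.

-3430746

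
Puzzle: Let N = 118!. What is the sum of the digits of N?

118! = 468452584975429065657431236280838416439267950499862031533310318788629800927518416622330123618486343228862579684398745837012213486653229822121742374957258403779058860032000000000000000000000000000
Sum of its 195 digits: 756.

756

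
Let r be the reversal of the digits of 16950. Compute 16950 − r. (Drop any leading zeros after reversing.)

10989

Reverse of 16950 is 5961.
16950 − 5961 = 10989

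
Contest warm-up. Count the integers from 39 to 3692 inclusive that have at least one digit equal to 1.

The integers in [39, 3692] that have at least one digit equal to 1: 41, 51, 61, 71, 81, 91, …, 3681, 3691.
1743 qualify.

1743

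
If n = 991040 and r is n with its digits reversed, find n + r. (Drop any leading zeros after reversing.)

1031239

Reverse of 991040 is 40199.
991040 + 40199 = 1031239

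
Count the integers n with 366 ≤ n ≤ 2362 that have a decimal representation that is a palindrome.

77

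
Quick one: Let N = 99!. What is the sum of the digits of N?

99! = 933262154439441526816992388562667004907159682643816214685929638952175999932299156089414639761565182862536979208272237582511852109168640000000000000000000000
Sum of its 156 digits: 648.

648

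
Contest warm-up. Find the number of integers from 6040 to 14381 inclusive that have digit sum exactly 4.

The integers in [6040, 14381] that have digit sum exactly 4: 10003, 10012, 10021, 10030, 10102, 10111, …, 12100, 13000.
20 qualify.

20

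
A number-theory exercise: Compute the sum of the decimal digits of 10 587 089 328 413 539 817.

1+0+5+8+7+0+8+9+3+2+8+4+1+3+5+3+9+8+1+7 = 92

92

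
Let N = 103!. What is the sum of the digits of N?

621

103! = 99029007164861804075467152545817733490901658221144924830052805546998766658416222832141441073883538492653516385977292093222882134415149891584000000000000000000000000
Sum of its 164 digits: 621.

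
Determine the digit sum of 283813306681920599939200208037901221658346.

173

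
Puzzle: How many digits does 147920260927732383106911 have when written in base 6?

30

147920260927732383106911 in base 6 is 400305244435155453323150501103, which has 30 digits.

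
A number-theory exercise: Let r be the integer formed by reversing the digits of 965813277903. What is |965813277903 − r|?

656040959334

Reverse of 965813277903 is 309772318569.
|965813277903 − 309772318569| = 656040959334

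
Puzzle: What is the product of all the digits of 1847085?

1×8×4×7×0×8×5 = 0

0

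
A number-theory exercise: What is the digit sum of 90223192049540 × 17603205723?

99

90223192049540 × 17603205723 = 1588217410633790627517420
Sum of its 25 digits: 99.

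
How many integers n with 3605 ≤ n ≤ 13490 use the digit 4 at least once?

3410

The integers in [3605, 13490] that use the digit 4 at least once: 3614, 3624, 3634, 3640, 3641, 3642, …, 13489, 13490.
3410 qualify.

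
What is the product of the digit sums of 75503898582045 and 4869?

1863

S(75503898582045) = 7+5+5+0+3+8+9+8+5+8+2+0+4+5 = 69.
S(4869) = 4+8+6+9 = 27.
69 · 27 = 1863.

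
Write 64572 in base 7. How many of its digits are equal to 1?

1

64572 in base 7 is 356154.
The digit 1 appears 1 time.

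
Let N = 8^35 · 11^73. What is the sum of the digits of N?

520

8^35 · 11^73 = 426398394968981347088384871067773249755128050378024499221933865389019419278306327883433344090027936282836992
Sum of its 108 digits: 520.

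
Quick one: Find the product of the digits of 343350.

3×4×3×3×5×0 = 0

0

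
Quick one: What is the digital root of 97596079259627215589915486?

9+7+5+9+6+0+7+9+2+5+9+6+2+7+2+1+5+5+8+9+9+1+5+4+8+6 = 146
1+4+6 = 11
1+1 = 2
(Equivalently, 97596079259627215589915486 mod 9 = 2.)

2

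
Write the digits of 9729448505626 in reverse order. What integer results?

6265058449279

Reversing 9729448505626 gives 6265058449279.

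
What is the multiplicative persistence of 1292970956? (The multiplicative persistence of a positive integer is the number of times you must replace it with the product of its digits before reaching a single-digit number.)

1

1292970956 → 0 (1 step)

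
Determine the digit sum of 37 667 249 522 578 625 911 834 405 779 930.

3+7+6+6+7+2+4+9+5+2+2+5+7+8+6+2+5+9+1+1+8+3+4+4+0+5+7+7+9+9+3+0 = 156

156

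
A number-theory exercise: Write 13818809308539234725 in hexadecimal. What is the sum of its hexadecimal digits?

140

13818809308539234725 in base 16 is BFC645D9D657A9A5.
Digit sum: 11+15+12+6+4+5+13+9+13+6+5+7+10+9+10+5 = 140.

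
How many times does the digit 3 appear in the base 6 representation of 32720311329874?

5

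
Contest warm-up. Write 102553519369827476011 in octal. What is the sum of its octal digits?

75

102553519369827476011 in base 8 is 13074672250173055261053.
Digit sum: 1+3+0+7+4+6+7+2+2+5+0+1+7+3+0+5+5+2+6+1+0+5+3 = 75.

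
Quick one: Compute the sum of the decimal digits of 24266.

20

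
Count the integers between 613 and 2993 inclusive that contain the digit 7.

697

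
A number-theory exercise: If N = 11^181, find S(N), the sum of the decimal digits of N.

776

11^181 = 310510302014121633020937183557989704181193410687432229173925921726449830163756710579762535041029352156690293924949840725060157610378782033562854077931351117235416826442793546645794270350811
Sum of its 189 digits: 776.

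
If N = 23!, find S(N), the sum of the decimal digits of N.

99

23! = 25852016738884976640000
Sum of its 23 digits: 99.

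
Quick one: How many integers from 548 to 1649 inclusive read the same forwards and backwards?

51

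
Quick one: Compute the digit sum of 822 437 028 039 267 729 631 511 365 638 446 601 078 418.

178

8+2+2+4+3+7+0+2+8+0+3+9+2+6+7+7+2+9+6+3+1+5+1+1+3+6+5+6+3+8+4+4+6+6+0+1+0+7+8+4+1+8 = 178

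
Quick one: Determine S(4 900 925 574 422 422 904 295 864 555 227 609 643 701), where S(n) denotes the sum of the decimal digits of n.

170

4+9+0+0+9+2+5+5+7+4+4+2+2+4+2+2+9+0+4+2+9+5+8+6+4+5+5+5+2+2+7+6+0+9+6+4+3+7+0+1 = 170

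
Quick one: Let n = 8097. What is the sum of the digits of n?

24

8+0+9+7 = 24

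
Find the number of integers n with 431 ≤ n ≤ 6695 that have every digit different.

3263

The integers in [431, 6695] that have every digit different: 431, 432, 435, 436, 437, 438, …, 6597, 6598.
3263 qualify.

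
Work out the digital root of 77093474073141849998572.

1

7+7+0+9+3+4+7+4+0+7+3+1+4+1+8+4+9+9+9+8+5+7+2 = 118
1+1+8 = 10
1+0 = 1
(Equivalently, 77093474073141849998572 mod 9 = 1.)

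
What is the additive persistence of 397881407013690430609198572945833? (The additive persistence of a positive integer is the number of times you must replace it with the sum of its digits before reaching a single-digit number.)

397881407013690430609198572945833 → 152 → 8 (2 steps)

2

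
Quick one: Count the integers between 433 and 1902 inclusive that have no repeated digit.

854

The integers in [433, 1902] that have no repeated digit: 435, 436, 437, 438, 439, 450, …, 1897, 1902.
854 qualify.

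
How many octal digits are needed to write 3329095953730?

3329095953730 in base 8 is 60343545166502, which has 14 digits.

14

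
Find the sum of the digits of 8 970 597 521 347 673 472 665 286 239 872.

160

8+9+7+0+5+9+7+5+2+1+3+4+7+6+7+3+4+7+2+6+6+5+2+8+6+2+3+9+8+7+2 = 160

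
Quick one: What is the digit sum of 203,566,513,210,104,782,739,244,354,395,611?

2+0+3+5+6+6+5+1+3+2+1+0+1+0+4+7+8+2+7+3+9+2+4+4+3+5+4+3+9+5+6+1+1 = 122

122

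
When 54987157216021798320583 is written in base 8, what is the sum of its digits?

54987157216021798320583 in base 8 is 13511560314630334045374707.
Digit sum: 1+3+5+1+1+5+6+0+3+1+4+6+3+0+3+3+4+0+4+5+3+7+4+7+0+7 = 86.

86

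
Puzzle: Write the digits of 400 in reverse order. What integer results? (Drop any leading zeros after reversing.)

4

Reversing 400 gives 4.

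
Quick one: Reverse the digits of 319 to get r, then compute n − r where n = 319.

-594

Reverse of 319 is 913.
319 − 913 = -594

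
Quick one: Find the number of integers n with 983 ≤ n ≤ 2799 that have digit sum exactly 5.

25

The integers in [983, 2799] that have digit sum exactly 5: 1004, 1013, 1022, 1031, 1040, 1103, …, 2210, 2300.
25 qualify.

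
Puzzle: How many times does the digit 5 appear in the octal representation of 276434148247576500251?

276434148247576500251 in base 8 is 35761133023414435754033.
The digit 5 appears 3 times.

3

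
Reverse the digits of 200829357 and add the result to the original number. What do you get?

Reverse of 200829357 is 753928002.
200829357 + 753928002 = 954757359

954757359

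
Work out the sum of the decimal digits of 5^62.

5^62 = 21684043449710088680149056017398834228515625
Sum of its 44 digits: 187.

187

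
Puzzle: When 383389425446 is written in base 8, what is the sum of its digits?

55

383389425446 in base 8 is 5450362457446.
Digit sum: 5+4+5+0+3+6+2+4+5+7+4+4+6 = 55.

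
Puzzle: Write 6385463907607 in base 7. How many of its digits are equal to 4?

6385463907607 in base 7 is 1226222514445111.
The digit 4 appears 3 times.

3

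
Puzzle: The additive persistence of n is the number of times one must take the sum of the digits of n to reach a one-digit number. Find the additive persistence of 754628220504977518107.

2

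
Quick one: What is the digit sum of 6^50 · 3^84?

396

6^50 · 3^84 = 9677159866227512258790256904217972220059315163895999635543587963179592692269056
Sum of its 79 digits: 396.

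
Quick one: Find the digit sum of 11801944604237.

1+1+8+0+1+9+4+4+6+0+4+2+3+7 = 50

50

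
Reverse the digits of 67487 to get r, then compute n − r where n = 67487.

-10989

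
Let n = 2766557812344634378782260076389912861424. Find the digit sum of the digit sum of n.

First digit sum: 186.
1+8+6 = 15.

15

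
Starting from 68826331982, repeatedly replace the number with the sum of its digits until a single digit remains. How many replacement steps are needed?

3

68826331982 → 56 → 11 → 2 (3 steps)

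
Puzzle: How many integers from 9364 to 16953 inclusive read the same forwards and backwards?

75

The integers in [9364, 16953] that read the same forwards and backwards: 9449, 9559, 9669, 9779, 9889, 9999, …, 16761, 16861.
75 qualify.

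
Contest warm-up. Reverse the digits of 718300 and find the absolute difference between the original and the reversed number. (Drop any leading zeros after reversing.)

Reverse of 718300 is 3817.
|718300 − 3817| = 714483

714483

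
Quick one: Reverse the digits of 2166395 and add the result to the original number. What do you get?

8103007

Reverse of 2166395 is 5936612.
2166395 + 5936612 = 8103007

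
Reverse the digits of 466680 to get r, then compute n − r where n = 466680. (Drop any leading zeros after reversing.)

380016

Reverse of 466680 is 86664.
466680 − 86664 = 380016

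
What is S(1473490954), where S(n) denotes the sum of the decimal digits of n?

46

1+4+7+3+4+9+0+9+5+4 = 46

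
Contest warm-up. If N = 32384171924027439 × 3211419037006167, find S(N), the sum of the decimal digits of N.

108

32384171924027439 × 3211419037006167 = 103999146214502348503211720216313
Sum of its 33 digits: 108.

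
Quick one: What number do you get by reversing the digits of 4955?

Reversing 4955 gives 5594.

5594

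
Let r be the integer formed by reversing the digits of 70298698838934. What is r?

43983889689207

Reversing 70298698838934 gives 43983889689207.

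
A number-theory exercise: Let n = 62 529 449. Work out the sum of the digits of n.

41

6+2+5+2+9+4+4+9 = 41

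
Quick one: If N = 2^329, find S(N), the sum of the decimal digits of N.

2^329 = 1093625362391505962186251113558810682676584715446606218212885303204976499599687961611756588511526912
Sum of its 100 digits: 455.

455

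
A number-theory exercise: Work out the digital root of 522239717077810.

5+2+2+2+3+9+7+1+7+0+7+7+8+1+0 = 61
6+1 = 7

7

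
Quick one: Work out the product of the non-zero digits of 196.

54

1×9×6 = 54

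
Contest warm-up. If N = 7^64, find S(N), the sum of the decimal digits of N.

7^64 = 1219760487635835700138573862562971820755615294131238401
Sum of its 55 digits: 232.

232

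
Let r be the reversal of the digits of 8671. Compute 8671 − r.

Reverse of 8671 is 1768.
8671 − 1768 = 6903

6903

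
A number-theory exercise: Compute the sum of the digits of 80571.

8+0+5+7+1 = 21

21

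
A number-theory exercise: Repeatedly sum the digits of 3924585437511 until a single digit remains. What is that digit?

3+9+2+4+5+8+5+4+3+7+5+1+1 = 57
5+7 = 12
1+2 = 3

3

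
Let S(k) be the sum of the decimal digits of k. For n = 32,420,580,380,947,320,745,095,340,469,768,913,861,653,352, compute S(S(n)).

18

First digit sum: 189.
1+8+9 = 18.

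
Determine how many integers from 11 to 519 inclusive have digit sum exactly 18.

The integers in [11, 519] that have digit sum exactly 18: 99, 189, 198, 279, 288, 297, …, 486, 495.
15 qualify.

15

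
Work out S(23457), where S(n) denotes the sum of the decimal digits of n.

2+3+4+5+7 = 21

21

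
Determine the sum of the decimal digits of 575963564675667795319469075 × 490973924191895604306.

575963564675667795319469075 × 490973924191895604306 = 282783091540365281090103751826332536474203836950
Sum of its 48 digits: 189.

189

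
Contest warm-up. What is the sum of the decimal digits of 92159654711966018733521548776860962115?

9+2+1+5+9+6+5+4+7+1+1+9+6+6+0+1+8+7+3+3+5+2+1+5+4+8+7+7+6+8+6+0+9+6+2+1+1+5 = 176

176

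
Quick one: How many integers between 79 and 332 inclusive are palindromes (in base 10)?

25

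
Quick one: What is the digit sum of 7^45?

163

7^45 = 107006904423598033356356300384937784807
Sum of its 39 digits: 163.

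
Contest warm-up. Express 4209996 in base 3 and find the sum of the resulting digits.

14

4209996 in base 3 is 21220220000210.
Digit sum: 2+1+2+2+0+2+2+0+0+0+0+2+1+0 = 14.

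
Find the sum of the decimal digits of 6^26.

99

6^26 = 170581728179578208256
Sum of its 21 digits: 99.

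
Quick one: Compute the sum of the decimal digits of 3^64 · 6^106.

513

3^64 · 6^106 = 104662918971443806000684358679661476522725902584427287928248439220144155279234094846634563297098846623195344142336
Sum of its 114 digits: 513.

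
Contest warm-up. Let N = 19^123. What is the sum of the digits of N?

19^123 = 19350532343726363498203868587973908444377931967947296665887049669756218229844943313694996181320541690515481560138616867339439539926138548341491862532409969259
Sum of its 158 digits: 784.

784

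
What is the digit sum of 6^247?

6^247 = 1597198320171154350365576011975088756892142160304913386935941877316430031492107403482654895443866050185942441285474714164435050547884243076269616048116878213197637876713564440315585294694875136
Sum of its 193 digits: 846.

846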